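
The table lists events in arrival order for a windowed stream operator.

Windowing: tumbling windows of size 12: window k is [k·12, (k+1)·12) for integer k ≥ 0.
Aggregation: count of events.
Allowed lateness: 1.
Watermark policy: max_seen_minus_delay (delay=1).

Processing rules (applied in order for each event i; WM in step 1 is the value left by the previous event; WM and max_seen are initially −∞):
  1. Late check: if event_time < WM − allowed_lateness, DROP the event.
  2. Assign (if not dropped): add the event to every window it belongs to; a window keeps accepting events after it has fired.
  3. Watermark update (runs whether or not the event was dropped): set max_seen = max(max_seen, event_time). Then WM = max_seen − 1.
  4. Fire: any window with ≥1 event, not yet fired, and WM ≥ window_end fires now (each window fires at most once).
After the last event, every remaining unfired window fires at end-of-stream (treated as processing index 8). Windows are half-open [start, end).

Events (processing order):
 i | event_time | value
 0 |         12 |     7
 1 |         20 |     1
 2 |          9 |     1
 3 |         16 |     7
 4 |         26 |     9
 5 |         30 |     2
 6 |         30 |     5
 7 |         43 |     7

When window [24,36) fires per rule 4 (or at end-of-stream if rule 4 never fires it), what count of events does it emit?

3

i=0 t=12 v=7: → [12,24); WM=11
i=1 t=20 v=1: → [12,24); WM=19
i=2 t=9 v=1: DROP (t<19-1); WM=19
i=3 t=16 v=7: DROP (t<19-1); WM=19
i=4 t=26 v=9: → [24,36); WM=25; [12,24) fires=2
i=5 t=30 v=2: → [24,36); WM=29
i=6 t=30 v=5: → [24,36); WM=29
i=7 t=43 v=7: → [36,48); WM=42; [24,36) fires=3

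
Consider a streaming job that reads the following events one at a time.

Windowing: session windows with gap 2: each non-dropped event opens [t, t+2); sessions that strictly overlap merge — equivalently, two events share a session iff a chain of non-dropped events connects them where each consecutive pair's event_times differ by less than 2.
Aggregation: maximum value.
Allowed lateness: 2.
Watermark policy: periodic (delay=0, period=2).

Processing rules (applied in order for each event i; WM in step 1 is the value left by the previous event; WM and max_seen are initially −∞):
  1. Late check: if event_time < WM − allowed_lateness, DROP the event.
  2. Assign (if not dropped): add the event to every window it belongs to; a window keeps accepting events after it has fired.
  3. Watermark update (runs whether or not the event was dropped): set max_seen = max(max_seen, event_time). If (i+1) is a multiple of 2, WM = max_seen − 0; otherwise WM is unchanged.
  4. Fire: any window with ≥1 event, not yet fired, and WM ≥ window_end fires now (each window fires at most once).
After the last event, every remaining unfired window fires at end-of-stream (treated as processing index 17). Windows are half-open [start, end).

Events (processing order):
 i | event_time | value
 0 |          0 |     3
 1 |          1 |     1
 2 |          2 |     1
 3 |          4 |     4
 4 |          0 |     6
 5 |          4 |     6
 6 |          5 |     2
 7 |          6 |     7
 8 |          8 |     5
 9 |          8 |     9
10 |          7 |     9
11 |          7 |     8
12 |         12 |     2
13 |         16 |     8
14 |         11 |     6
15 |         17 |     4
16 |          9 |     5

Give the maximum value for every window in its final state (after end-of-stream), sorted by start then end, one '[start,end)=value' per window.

[0,4)=3 [4,10)=9 [12,14)=2 [16,19)=8

i=0 t=0 v=3: → [0,2); WM=−∞
i=1 t=1 v=1: → [0,3); WM=1
i=2 t=2 v=1: → [0,4); WM=1
i=3 t=4 v=4: → [4,6); WM=4
i=4 t=0 v=6: DROP (t<4-2); WM=4
i=5 t=4 v=6: → [4,6); WM=4
i=6 t=5 v=2: → [4,7); WM=4
i=7 t=6 v=7: → [4,8); WM=6
i=8 t=8 v=5: → [8,10); WM=6
i=9 t=8 v=9: → [8,10); WM=8
i=10 t=7 v=9: → [4,10); WM=8
i=11 t=7 v=8: → [4,10); WM=8
i=12 t=12 v=2: → [12,14); WM=8
i=13 t=16 v=8: → [16,18); WM=16
i=14 t=11 v=6: DROP (t<16-2); WM=16
i=15 t=17 v=4: → [16,19); WM=17
i=16 t=9 v=5: DROP (t<17-2); WM=17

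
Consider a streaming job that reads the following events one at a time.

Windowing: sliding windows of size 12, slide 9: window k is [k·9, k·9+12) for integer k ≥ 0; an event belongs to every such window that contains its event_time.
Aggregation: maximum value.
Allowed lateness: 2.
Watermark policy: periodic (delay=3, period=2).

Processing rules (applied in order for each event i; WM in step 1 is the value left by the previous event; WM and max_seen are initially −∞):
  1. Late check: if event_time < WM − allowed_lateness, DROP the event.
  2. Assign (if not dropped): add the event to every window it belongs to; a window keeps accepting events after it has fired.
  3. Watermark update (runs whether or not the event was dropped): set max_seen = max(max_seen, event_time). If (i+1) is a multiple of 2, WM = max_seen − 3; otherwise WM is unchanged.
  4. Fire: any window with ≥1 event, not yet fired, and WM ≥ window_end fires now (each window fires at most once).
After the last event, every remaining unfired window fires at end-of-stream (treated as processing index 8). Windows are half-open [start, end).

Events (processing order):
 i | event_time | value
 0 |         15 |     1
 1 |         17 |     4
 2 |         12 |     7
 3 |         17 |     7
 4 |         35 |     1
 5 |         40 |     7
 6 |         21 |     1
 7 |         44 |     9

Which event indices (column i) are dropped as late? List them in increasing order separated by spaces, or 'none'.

i=0 t=15 v=1: → [9,21); WM=−∞
i=1 t=17 v=4: → [9,21); WM=14
i=2 t=12 v=7: → [9,21); WM=14
i=3 t=17 v=7: → [9,21); WM=14
i=4 t=35 v=1: → [27,39); WM=14
i=5 t=40 v=7: → [36,48); WM=37; [9,21) fires=7
i=6 t=21 v=1: DROP (t<37-2); WM=37
i=7 t=44 v=9: → [36,48); WM=41; [27,39) fires=1

6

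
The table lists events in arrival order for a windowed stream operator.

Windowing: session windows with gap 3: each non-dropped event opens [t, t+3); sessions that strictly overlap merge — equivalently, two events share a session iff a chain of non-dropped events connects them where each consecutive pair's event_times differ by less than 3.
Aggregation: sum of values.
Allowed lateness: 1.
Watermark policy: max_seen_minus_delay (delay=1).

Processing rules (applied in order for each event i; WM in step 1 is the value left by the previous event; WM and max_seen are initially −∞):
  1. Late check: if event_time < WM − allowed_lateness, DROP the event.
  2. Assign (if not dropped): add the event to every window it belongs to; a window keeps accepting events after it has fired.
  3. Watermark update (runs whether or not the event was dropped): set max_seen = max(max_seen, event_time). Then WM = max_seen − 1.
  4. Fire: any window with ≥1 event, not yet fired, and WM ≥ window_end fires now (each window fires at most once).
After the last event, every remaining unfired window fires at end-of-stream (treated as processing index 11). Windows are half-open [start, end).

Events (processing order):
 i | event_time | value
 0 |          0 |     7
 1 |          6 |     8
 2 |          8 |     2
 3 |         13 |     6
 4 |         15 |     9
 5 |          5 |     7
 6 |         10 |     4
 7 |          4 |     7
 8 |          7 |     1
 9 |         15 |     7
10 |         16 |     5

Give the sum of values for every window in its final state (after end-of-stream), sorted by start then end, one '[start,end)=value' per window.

[0,3)=7 [6,11)=10 [13,19)=27

i=0 t=0 v=7: → [0,3); WM=-1
i=1 t=6 v=8: → [6,9); WM=5
i=2 t=8 v=2: → [6,11); WM=7
i=3 t=13 v=6: → [13,16); WM=12
i=4 t=15 v=9: → [13,18); WM=14
i=5 t=5 v=7: DROP (t<14-1); WM=14
i=6 t=10 v=4: DROP (t<14-1); WM=14
i=7 t=4 v=7: DROP (t<14-1); WM=14
i=8 t=7 v=1: DROP (t<14-1); WM=14
i=9 t=15 v=7: → [13,18); WM=14
i=10 t=16 v=5: → [13,19); WM=15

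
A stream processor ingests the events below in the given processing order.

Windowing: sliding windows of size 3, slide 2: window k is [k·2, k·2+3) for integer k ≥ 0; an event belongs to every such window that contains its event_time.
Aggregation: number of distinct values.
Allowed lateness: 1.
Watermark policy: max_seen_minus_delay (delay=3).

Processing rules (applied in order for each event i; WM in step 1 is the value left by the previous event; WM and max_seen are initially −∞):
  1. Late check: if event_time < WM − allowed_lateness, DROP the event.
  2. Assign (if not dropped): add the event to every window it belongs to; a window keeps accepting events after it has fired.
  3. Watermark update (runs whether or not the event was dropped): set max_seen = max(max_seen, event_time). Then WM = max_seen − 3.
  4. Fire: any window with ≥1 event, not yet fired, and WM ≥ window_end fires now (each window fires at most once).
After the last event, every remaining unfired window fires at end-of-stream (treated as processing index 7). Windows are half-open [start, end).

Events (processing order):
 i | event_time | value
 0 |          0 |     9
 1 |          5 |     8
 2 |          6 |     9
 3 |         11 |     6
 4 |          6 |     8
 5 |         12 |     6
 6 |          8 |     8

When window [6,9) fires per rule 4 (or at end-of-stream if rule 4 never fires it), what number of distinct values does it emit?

i=0 t=0 v=9: → [0,3); WM=-3
i=1 t=5 v=8: → [4,7); WM=2
i=2 t=6 v=9: → [6,9),[4,7); WM=3; [0,3) fires=1
i=3 t=11 v=6: → [10,13); WM=8; [4,7) fires=2
i=4 t=6 v=8: DROP (t<8-1); WM=8
i=5 t=12 v=6: → [12,15),[10,13); WM=9; [6,9) fires=1
i=6 t=8 v=8: → [8,11),[6,9); WM=9

1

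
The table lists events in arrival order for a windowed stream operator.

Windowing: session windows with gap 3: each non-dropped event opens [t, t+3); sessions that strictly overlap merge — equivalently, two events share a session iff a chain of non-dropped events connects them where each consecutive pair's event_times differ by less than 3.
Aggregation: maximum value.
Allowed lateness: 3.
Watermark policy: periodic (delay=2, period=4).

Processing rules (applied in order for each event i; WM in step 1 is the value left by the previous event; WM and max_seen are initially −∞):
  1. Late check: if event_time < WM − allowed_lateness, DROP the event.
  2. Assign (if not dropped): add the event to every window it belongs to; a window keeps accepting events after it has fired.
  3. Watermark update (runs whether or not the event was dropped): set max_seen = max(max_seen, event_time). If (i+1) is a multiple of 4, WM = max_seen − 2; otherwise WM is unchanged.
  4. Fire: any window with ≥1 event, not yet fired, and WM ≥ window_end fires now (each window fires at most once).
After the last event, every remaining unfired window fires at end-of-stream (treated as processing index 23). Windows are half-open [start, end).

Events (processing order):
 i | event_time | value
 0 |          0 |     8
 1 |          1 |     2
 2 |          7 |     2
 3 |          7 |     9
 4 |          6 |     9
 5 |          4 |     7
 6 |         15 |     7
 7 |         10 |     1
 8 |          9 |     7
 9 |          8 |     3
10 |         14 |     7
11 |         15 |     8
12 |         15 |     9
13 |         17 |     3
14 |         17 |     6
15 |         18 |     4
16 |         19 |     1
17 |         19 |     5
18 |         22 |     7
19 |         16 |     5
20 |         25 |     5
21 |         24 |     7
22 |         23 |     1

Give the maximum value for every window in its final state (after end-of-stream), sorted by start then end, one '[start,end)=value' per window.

i=0 t=0 v=8: → [0,3); WM=−∞
i=1 t=1 v=2: → [0,4); WM=−∞
i=2 t=7 v=2: → [7,10); WM=−∞
i=3 t=7 v=9: → [7,10); WM=5
i=4 t=6 v=9: → [6,10); WM=5
i=5 t=4 v=7: → [4,10); WM=5
i=6 t=15 v=7: → [15,18); WM=5
i=7 t=10 v=1: → [10,13); WM=13
i=8 t=9 v=7: DROP (t<13-3); WM=13
i=9 t=8 v=3: DROP (t<13-3); WM=13
i=10 t=14 v=7: → [14,18); WM=13
i=11 t=15 v=8: → [14,18); WM=13
i=12 t=15 v=9: → [14,18); WM=13
i=13 t=17 v=3: → [14,20); WM=13
i=14 t=17 v=6: → [14,20); WM=13
i=15 t=18 v=4: → [14,21); WM=16
i=16 t=19 v=1: → [14,22); WM=16
i=17 t=19 v=5: → [14,22); WM=16
i=18 t=22 v=7: → [22,25); WM=16
i=19 t=16 v=5: → [14,22); WM=20
i=20 t=25 v=5: → [25,28); WM=20
i=21 t=24 v=7: → [22,28); WM=20
i=22 t=23 v=1: → [22,28); WM=20

[0,4)=8 [4,10)=9 [10,13)=1 [14,22)=9 [22,28)=7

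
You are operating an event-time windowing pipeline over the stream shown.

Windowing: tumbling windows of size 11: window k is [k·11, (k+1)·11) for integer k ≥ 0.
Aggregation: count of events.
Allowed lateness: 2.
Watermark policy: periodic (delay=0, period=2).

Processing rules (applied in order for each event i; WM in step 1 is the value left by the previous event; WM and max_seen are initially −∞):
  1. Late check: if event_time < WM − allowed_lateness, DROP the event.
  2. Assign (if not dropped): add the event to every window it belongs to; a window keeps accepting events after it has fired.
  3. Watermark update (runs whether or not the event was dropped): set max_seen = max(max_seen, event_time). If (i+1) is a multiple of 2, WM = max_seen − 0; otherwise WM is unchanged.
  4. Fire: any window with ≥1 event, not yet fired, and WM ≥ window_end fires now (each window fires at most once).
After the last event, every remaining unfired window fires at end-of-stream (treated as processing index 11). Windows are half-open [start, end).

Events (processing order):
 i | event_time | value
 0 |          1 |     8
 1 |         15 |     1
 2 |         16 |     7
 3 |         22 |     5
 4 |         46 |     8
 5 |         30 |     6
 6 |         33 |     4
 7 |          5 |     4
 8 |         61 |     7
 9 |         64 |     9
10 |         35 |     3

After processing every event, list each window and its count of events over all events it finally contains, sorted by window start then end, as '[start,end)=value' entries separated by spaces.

i=0 t=1 v=8: → [0,11); WM=−∞
i=1 t=15 v=1: → [11,22); WM=15; [0,11) fires=1
i=2 t=16 v=7: → [11,22); WM=15
i=3 t=22 v=5: → [22,33); WM=22; [11,22) fires=2
i=4 t=46 v=8: → [44,55); WM=22
i=5 t=30 v=6: → [22,33); WM=46; [22,33) fires=2
i=6 t=33 v=4: DROP (t<46-2); WM=46
i=7 t=5 v=4: DROP (t<46-2); WM=46
i=8 t=61 v=7: → [55,66); WM=46
i=9 t=64 v=9: → [55,66); WM=64; [44,55) fires=1
i=10 t=35 v=3: DROP (t<64-2); WM=64

[0,11)=1 [11,22)=2 [22,33)=2 [44,55)=1 [55,66)=2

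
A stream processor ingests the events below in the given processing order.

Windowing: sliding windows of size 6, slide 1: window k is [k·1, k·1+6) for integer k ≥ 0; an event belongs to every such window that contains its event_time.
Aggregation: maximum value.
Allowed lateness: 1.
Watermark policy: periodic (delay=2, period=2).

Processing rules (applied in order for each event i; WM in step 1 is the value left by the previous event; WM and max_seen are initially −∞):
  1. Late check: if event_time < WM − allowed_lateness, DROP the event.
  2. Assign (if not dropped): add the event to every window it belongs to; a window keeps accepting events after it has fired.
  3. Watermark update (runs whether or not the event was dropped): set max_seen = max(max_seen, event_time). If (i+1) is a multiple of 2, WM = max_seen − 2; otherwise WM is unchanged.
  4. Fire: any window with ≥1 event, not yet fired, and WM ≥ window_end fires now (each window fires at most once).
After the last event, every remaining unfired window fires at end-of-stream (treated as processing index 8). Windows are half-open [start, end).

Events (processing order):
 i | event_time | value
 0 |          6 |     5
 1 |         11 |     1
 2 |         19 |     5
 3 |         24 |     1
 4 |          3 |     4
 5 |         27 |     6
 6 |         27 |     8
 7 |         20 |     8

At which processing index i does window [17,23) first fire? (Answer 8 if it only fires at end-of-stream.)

i=0 t=6 v=5: → [6,12),[5,11),[4,10),[3,9),[2,8),[1,7); WM=−∞
i=1 t=11 v=1: → [11,17),[10,16),[9,15),[8,14),[7,13),[6,12); WM=9; [1,7) fires=5 [2,8) fires=5 [3,9) fires=5
i=2 t=19 v=5: → [19,25),[18,24),[17,23),[16,22),[15,21),[14,20); WM=9
i=3 t=24 v=1: → [24,30),[23,29),[22,28),[21,27),[20,26),[19,25); WM=22; [4,10) fires=5 [5,11) fires=5 [6,12) fires=5 [7,13) fires=1 [8,14) fires=1 [9,15) fires=1 [10,16) fires=1 [11,17) fires=1 [14,20) fires=5 [15,21) fires=5 [16,22) fires=5
i=4 t=3 v=4: DROP (t<22-1); WM=22
i=5 t=27 v=6: → [27,33),[26,32),[25,31),[24,30),[23,29),[22,28); WM=25; [17,23) fires=5 [18,24) fires=5 [19,25) fires=5
i=6 t=27 v=8: → [27,33),[26,32),[25,31),[24,30),[23,29),[22,28); WM=25
i=7 t=20 v=8: DROP (t<25-1); WM=25

5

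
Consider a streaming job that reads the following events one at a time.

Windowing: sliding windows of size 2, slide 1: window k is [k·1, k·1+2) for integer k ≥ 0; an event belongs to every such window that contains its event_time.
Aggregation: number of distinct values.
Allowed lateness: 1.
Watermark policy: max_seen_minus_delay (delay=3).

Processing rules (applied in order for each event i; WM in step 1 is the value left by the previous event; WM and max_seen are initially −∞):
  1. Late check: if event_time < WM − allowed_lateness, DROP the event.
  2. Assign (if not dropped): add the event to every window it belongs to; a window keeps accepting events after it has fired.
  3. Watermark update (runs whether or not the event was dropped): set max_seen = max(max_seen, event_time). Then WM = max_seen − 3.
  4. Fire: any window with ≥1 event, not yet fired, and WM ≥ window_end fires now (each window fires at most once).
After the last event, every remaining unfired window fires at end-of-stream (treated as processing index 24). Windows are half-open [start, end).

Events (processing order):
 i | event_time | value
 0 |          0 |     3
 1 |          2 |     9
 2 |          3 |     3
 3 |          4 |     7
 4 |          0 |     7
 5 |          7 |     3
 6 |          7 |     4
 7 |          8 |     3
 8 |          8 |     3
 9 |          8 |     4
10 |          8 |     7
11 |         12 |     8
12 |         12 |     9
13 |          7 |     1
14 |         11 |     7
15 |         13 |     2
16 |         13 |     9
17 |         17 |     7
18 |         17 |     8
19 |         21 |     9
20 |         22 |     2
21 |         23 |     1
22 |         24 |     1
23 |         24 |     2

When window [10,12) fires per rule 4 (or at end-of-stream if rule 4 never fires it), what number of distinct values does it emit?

i=0 t=0 v=3: → [0,2); WM=-3
i=1 t=2 v=9: → [2,4),[1,3); WM=-1
i=2 t=3 v=3: → [3,5),[2,4); WM=0
i=3 t=4 v=7: → [4,6),[3,5); WM=1
i=4 t=0 v=7: → [0,2); WM=1
i=5 t=7 v=3: → [7,9),[6,8); WM=4; [0,2) fires=2 [1,3) fires=1 [2,4) fires=2
i=6 t=7 v=4: → [7,9),[6,8); WM=4
i=7 t=8 v=3: → [8,10),[7,9); WM=5; [3,5) fires=2
i=8 t=8 v=3: → [8,10),[7,9); WM=5
i=9 t=8 v=4: → [8,10),[7,9); WM=5
i=10 t=8 v=7: → [8,10),[7,9); WM=5
i=11 t=12 v=8: → [12,14),[11,13); WM=9; [4,6) fires=1 [6,8) fires=2 [7,9) fires=3
i=12 t=12 v=9: → [12,14),[11,13); WM=9
i=13 t=7 v=1: DROP (t<9-1); WM=9
i=14 t=11 v=7: → [11,13),[10,12); WM=9
i=15 t=13 v=2: → [13,15),[12,14); WM=10; [8,10) fires=3
i=16 t=13 v=9: → [13,15),[12,14); WM=10
i=17 t=17 v=7: → [17,19),[16,18); WM=14; [10,12) fires=1 [11,13) fires=3 [12,14) fires=3
i=18 t=17 v=8: → [17,19),[16,18); WM=14
i=19 t=21 v=9: → [21,23),[20,22); WM=18; [13,15) fires=2 [16,18) fires=2
i=20 t=22 v=2: → [22,24),[21,23); WM=19; [17,19) fires=2
i=21 t=23 v=1: → [23,25),[22,24); WM=20
i=22 t=24 v=1: → [24,26),[23,25); WM=21
i=23 t=24 v=2: → [24,26),[23,25); WM=21

1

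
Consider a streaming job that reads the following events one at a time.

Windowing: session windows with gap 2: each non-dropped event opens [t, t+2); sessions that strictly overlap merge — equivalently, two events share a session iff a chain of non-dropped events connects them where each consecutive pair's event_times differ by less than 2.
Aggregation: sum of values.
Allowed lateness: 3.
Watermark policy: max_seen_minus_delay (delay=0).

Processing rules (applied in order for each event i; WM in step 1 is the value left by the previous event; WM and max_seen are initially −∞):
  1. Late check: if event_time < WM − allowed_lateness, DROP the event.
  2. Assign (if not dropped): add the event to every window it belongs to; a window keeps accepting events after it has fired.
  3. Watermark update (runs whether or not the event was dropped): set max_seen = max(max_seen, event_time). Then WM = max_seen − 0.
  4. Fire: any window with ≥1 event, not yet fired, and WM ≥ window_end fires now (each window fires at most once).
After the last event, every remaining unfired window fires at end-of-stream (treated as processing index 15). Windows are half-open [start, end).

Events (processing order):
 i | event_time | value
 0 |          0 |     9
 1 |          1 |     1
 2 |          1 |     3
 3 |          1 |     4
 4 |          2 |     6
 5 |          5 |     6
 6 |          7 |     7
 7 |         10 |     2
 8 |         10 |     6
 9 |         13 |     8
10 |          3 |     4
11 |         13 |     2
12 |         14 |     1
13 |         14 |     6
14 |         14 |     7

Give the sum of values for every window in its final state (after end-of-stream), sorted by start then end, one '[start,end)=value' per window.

i=0 t=0 v=9: → [0,2); WM=0
i=1 t=1 v=1: → [0,3); WM=1
i=2 t=1 v=3: → [0,3); WM=1
i=3 t=1 v=4: → [0,3); WM=1
i=4 t=2 v=6: → [0,4); WM=2
i=5 t=5 v=6: → [5,7); WM=5
i=6 t=7 v=7: → [7,9); WM=7
i=7 t=10 v=2: → [10,12); WM=10
i=8 t=10 v=6: → [10,12); WM=10
i=9 t=13 v=8: → [13,15); WM=13
i=10 t=3 v=4: DROP (t<13-3); WM=13
i=11 t=13 v=2: → [13,15); WM=13
i=12 t=14 v=1: → [13,16); WM=14
i=13 t=14 v=6: → [13,16); WM=14
i=14 t=14 v=7: → [13,16); WM=14

[0,4)=23 [5,7)=6 [7,9)=7 [10,12)=8 [13,16)=24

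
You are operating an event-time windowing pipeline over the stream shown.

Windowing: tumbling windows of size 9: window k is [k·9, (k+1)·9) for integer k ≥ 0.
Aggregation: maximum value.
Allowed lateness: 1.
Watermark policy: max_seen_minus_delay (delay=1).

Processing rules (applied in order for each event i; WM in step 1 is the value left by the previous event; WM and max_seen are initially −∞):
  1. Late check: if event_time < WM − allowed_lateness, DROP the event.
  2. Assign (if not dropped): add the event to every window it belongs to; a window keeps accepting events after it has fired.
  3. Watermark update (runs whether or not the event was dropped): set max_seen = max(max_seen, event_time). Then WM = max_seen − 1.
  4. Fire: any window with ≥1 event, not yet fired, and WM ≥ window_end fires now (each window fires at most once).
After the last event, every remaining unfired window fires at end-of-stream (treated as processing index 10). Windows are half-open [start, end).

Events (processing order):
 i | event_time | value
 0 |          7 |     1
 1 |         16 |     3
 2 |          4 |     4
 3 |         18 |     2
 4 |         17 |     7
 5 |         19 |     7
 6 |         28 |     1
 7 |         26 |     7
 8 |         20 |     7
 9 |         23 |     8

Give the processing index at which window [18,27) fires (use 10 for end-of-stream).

i=0 t=7 v=1: → [0,9); WM=6
i=1 t=16 v=3: → [9,18); WM=15; [0,9) fires=1
i=2 t=4 v=4: DROP (t<15-1); WM=15
i=3 t=18 v=2: → [18,27); WM=17
i=4 t=17 v=7: → [9,18); WM=17
i=5 t=19 v=7: → [18,27); WM=18; [9,18) fires=7
i=6 t=28 v=1: → [27,36); WM=27; [18,27) fires=7
i=7 t=26 v=7: → [18,27); WM=27
i=8 t=20 v=7: DROP (t<27-1); WM=27
i=9 t=23 v=8: DROP (t<27-1); WM=27

6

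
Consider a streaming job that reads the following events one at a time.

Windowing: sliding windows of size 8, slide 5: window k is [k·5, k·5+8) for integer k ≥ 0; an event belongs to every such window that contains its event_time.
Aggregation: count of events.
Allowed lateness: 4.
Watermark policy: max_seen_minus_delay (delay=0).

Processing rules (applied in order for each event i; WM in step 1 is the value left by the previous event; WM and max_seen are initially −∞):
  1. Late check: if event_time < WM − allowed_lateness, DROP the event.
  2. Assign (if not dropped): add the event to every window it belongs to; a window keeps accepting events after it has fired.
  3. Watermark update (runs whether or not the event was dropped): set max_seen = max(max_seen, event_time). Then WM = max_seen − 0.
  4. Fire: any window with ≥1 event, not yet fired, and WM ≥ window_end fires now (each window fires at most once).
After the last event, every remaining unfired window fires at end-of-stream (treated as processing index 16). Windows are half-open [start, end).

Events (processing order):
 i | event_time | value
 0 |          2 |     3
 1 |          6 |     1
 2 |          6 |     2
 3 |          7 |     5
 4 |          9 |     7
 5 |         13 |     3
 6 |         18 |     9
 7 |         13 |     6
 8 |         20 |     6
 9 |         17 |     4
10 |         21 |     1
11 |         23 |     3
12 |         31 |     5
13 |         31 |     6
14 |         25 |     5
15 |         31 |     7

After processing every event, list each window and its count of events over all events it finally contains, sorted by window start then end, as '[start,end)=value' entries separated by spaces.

i=0 t=2 v=3: → [0,8); WM=2
i=1 t=6 v=1: → [5,13),[0,8); WM=6
i=2 t=6 v=2: → [5,13),[0,8); WM=6
i=3 t=7 v=5: → [5,13),[0,8); WM=7
i=4 t=9 v=7: → [5,13); WM=9; [0,8) fires=4
i=5 t=13 v=3: → [10,18); WM=13; [5,13) fires=4
i=6 t=18 v=9: → [15,23); WM=18; [10,18) fires=1
i=7 t=13 v=6: DROP (t<18-4); WM=18
i=8 t=20 v=6: → [20,28),[15,23); WM=20
i=9 t=17 v=4: → [15,23),[10,18); WM=20
i=10 t=21 v=1: → [20,28),[15,23); WM=21
i=11 t=23 v=3: → [20,28); WM=23; [15,23) fires=4
i=12 t=31 v=5: → [30,38),[25,33); WM=31; [20,28) fires=3
i=13 t=31 v=6: → [30,38),[25,33); WM=31
i=14 t=25 v=5: DROP (t<31-4); WM=31
i=15 t=31 v=7: → [30,38),[25,33); WM=31

[0,8)=4 [5,13)=4 [10,18)=2 [15,23)=4 [20,28)=3 [25,33)=3 [30,38)=3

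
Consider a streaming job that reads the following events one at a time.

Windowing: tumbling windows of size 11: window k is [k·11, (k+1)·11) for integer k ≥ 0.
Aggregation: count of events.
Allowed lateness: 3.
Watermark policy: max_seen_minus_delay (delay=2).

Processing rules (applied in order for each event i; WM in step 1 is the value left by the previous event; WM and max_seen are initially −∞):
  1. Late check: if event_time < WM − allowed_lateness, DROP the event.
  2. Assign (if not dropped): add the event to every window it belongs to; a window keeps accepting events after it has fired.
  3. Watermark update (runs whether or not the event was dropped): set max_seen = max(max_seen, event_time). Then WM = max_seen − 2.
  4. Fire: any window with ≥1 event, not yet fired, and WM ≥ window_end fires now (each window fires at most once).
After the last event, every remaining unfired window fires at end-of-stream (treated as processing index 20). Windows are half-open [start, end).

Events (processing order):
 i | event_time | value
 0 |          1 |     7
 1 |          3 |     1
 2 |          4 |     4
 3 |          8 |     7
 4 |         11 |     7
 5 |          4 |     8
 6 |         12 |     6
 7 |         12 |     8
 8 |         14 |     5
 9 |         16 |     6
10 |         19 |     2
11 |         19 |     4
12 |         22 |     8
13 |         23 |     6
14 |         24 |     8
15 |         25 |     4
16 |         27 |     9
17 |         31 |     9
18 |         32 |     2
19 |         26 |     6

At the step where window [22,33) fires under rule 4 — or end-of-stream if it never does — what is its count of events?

i=0 t=1 v=7: → [0,11); WM=-1
i=1 t=3 v=1: → [0,11); WM=1
i=2 t=4 v=4: → [0,11); WM=2
i=3 t=8 v=7: → [0,11); WM=6
i=4 t=11 v=7: → [11,22); WM=9
i=5 t=4 v=8: DROP (t<9-3); WM=9
i=6 t=12 v=6: → [11,22); WM=10
i=7 t=12 v=8: → [11,22); WM=10
i=8 t=14 v=5: → [11,22); WM=12; [0,11) fires=4
i=9 t=16 v=6: → [11,22); WM=14
i=10 t=19 v=2: → [11,22); WM=17
i=11 t=19 v=4: → [11,22); WM=17
i=12 t=22 v=8: → [22,33); WM=20
i=13 t=23 v=6: → [22,33); WM=21
i=14 t=24 v=8: → [22,33); WM=22; [11,22) fires=7
i=15 t=25 v=4: → [22,33); WM=23
i=16 t=27 v=9: → [22,33); WM=25
i=17 t=31 v=9: → [22,33); WM=29
i=18 t=32 v=2: → [22,33); WM=30
i=19 t=26 v=6: DROP (t<30-3); WM=30

7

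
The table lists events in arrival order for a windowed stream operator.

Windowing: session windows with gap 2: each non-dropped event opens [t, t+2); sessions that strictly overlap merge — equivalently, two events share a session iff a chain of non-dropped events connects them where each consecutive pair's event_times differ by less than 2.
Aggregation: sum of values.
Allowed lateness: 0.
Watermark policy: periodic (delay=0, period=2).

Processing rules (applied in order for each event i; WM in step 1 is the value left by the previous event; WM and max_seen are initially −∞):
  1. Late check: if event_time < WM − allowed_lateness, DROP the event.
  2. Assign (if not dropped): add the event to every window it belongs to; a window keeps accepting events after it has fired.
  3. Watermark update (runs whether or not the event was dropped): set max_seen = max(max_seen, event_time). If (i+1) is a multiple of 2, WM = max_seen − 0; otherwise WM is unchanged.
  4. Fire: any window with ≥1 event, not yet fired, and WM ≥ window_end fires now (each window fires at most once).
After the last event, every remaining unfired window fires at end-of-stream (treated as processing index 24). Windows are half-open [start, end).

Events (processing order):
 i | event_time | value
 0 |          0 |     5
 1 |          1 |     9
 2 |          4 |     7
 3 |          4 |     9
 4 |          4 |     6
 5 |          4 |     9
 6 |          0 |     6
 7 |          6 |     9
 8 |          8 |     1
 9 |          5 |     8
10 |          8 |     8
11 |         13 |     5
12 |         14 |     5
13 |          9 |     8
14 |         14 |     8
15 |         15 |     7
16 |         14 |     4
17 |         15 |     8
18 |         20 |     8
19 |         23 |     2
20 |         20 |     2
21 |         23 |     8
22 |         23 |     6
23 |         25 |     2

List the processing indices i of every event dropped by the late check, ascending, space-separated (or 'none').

6 9 13 16 20

i=0 t=0 v=5: → [0,2); WM=−∞
i=1 t=1 v=9: → [0,3); WM=1
i=2 t=4 v=7: → [4,6); WM=1
i=3 t=4 v=9: → [4,6); WM=4
i=4 t=4 v=6: → [4,6); WM=4
i=5 t=4 v=9: → [4,6); WM=4
i=6 t=0 v=6: DROP (t<4-0); WM=4
i=7 t=6 v=9: → [6,8); WM=6
i=8 t=8 v=1: → [8,10); WM=6
i=9 t=5 v=8: DROP (t<6-0); WM=8
i=10 t=8 v=8: → [8,10); WM=8
i=11 t=13 v=5: → [13,15); WM=13
i=12 t=14 v=5: → [13,16); WM=13
i=13 t=9 v=8: DROP (t<13-0); WM=14
i=14 t=14 v=8: → [13,16); WM=14
i=15 t=15 v=7: → [13,17); WM=15
i=16 t=14 v=4: DROP (t<15-0); WM=15
i=17 t=15 v=8: → [13,17); WM=15
i=18 t=20 v=8: → [20,22); WM=15
i=19 t=23 v=2: → [23,25); WM=23
i=20 t=20 v=2: DROP (t<23-0); WM=23
i=21 t=23 v=8: → [23,25); WM=23
i=22 t=23 v=6: → [23,25); WM=23
i=23 t=25 v=2: → [25,27); WM=25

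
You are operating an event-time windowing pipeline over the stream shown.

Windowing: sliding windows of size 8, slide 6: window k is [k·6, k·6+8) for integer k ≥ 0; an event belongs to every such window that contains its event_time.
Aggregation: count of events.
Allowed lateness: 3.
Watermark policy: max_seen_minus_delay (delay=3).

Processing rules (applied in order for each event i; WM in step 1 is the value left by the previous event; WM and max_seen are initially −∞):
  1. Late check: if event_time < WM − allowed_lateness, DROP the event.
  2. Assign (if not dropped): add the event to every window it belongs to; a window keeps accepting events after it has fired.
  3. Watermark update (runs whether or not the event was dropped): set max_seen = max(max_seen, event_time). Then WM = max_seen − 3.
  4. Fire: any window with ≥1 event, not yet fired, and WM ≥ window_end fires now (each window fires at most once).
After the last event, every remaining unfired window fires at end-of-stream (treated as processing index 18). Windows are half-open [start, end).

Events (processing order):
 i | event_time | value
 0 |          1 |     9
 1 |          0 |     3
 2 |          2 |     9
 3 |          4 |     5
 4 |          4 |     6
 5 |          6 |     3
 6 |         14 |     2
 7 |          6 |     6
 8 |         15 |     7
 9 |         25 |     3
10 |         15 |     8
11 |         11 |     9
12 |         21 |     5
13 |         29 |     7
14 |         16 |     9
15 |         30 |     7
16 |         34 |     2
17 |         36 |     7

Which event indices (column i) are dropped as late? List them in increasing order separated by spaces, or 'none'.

i=0 t=1 v=9: → [0,8); WM=-2
i=1 t=0 v=3: → [0,8); WM=-2
i=2 t=2 v=9: → [0,8); WM=-1
i=3 t=4 v=5: → [0,8); WM=1
i=4 t=4 v=6: → [0,8); WM=1
i=5 t=6 v=3: → [6,14),[0,8); WM=3
i=6 t=14 v=2: → [12,20); WM=11; [0,8) fires=6
i=7 t=6 v=6: DROP (t<11-3); WM=11
i=8 t=15 v=7: → [12,20); WM=12
i=9 t=25 v=3: → [24,32),[18,26); WM=22; [6,14) fires=1 [12,20) fires=2
i=10 t=15 v=8: DROP (t<22-3); WM=22
i=11 t=11 v=9: DROP (t<22-3); WM=22
i=12 t=21 v=5: → [18,26); WM=22
i=13 t=29 v=7: → [24,32); WM=26; [18,26) fires=2
i=14 t=16 v=9: DROP (t<26-3); WM=26
i=15 t=30 v=7: → [30,38),[24,32); WM=27
i=16 t=34 v=2: → [30,38); WM=31
i=17 t=36 v=7: → [36,44),[30,38); WM=33; [24,32) fires=3

7 10 11 14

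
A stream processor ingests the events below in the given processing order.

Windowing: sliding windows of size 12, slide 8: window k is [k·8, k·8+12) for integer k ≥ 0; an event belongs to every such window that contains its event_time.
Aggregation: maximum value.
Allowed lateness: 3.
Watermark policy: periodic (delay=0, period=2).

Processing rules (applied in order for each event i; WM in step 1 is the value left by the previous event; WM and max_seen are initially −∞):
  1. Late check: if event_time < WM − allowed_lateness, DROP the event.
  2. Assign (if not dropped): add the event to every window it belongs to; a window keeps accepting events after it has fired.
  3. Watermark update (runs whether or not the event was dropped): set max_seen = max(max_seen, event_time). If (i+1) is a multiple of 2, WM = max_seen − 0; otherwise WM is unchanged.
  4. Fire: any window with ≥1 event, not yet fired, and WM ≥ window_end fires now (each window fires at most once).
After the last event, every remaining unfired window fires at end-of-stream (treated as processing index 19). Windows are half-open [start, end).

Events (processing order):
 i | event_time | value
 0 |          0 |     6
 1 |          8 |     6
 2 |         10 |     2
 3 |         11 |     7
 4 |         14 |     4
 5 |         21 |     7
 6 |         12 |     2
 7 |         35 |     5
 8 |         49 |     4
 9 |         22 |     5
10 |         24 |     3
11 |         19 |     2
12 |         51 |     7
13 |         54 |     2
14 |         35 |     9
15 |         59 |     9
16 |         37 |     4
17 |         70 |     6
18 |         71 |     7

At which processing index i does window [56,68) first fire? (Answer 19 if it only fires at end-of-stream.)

i=0 t=0 v=6: → [0,12); WM=−∞
i=1 t=8 v=6: → [8,20),[0,12); WM=8
i=2 t=10 v=2: → [8,20),[0,12); WM=8
i=3 t=11 v=7: → [8,20),[0,12); WM=11
i=4 t=14 v=4: → [8,20); WM=11
i=5 t=21 v=7: → [16,28); WM=21; [0,12) fires=7 [8,20) fires=7
i=6 t=12 v=2: DROP (t<21-3); WM=21
i=7 t=35 v=5: → [32,44),[24,36); WM=35; [16,28) fires=7
i=8 t=49 v=4: → [48,60),[40,52); WM=35
i=9 t=22 v=5: DROP (t<35-3); WM=49; [24,36) fires=5 [32,44) fires=5
i=10 t=24 v=3: DROP (t<49-3); WM=49
i=11 t=19 v=2: DROP (t<49-3); WM=49
i=12 t=51 v=7: → [48,60),[40,52); WM=49
i=13 t=54 v=2: → [48,60); WM=54; [40,52) fires=7
i=14 t=35 v=9: DROP (t<54-3); WM=54
i=15 t=59 v=9: → [56,68),[48,60); WM=59
i=16 t=37 v=4: DROP (t<59-3); WM=59
i=17 t=70 v=6: → [64,76); WM=70; [48,60) fires=9 [56,68) fires=9
i=18 t=71 v=7: → [64,76); WM=70

17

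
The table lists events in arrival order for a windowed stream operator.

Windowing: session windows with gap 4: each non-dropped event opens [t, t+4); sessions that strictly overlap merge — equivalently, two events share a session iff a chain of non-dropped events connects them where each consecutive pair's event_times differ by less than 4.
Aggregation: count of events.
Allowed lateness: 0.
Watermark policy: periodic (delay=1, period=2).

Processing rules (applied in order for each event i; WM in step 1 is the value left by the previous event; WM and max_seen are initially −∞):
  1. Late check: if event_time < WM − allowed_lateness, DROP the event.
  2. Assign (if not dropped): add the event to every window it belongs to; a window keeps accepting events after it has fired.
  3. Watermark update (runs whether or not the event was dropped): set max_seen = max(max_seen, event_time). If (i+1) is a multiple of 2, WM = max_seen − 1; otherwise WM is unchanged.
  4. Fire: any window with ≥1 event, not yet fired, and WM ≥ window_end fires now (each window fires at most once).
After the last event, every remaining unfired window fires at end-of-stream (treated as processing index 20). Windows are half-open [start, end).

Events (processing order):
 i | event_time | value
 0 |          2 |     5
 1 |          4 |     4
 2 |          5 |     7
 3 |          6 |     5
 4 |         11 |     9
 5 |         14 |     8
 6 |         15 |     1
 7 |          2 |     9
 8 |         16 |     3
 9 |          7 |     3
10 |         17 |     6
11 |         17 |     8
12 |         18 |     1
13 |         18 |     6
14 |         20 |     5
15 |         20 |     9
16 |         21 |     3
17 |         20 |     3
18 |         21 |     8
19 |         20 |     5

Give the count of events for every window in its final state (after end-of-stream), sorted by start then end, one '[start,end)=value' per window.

[2,10)=4 [11,25)=14

i=0 t=2 v=5: → [2,6); WM=−∞
i=1 t=4 v=4: → [2,8); WM=3
i=2 t=5 v=7: → [2,9); WM=3
i=3 t=6 v=5: → [2,10); WM=5
i=4 t=11 v=9: → [11,15); WM=5
i=5 t=14 v=8: → [11,18); WM=13
i=6 t=15 v=1: → [11,19); WM=13
i=7 t=2 v=9: DROP (t<13-0); WM=14
i=8 t=16 v=3: → [11,20); WM=14
i=9 t=7 v=3: DROP (t<14-0); WM=15
i=10 t=17 v=6: → [11,21); WM=15
i=11 t=17 v=8: → [11,21); WM=16
i=12 t=18 v=1: → [11,22); WM=16
i=13 t=18 v=6: → [11,22); WM=17
i=14 t=20 v=5: → [11,24); WM=17
i=15 t=20 v=9: → [11,24); WM=19
i=16 t=21 v=3: → [11,25); WM=19
i=17 t=20 v=3: → [11,25); WM=20
i=18 t=21 v=8: → [11,25); WM=20
i=19 t=20 v=5: → [11,25); WM=20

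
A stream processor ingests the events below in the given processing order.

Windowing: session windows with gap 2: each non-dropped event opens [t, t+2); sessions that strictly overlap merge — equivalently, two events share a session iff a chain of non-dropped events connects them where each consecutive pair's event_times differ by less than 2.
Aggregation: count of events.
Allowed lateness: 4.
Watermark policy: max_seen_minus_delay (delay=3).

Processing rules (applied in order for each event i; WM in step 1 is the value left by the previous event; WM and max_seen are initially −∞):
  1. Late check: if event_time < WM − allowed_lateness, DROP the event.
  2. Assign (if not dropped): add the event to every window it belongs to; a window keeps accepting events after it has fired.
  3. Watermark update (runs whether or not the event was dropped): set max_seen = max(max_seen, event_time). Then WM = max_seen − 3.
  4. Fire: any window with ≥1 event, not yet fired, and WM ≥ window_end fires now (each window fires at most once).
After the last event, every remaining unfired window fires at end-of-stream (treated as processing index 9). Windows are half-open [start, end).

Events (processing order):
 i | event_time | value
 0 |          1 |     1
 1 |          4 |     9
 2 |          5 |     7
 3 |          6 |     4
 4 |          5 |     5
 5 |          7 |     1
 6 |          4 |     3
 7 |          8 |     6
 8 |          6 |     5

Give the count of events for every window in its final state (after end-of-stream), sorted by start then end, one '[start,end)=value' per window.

i=0 t=1 v=1: → [1,3); WM=-2
i=1 t=4 v=9: → [4,6); WM=1
i=2 t=5 v=7: → [4,7); WM=2
i=3 t=6 v=4: → [4,8); WM=3
i=4 t=5 v=5: → [4,8); WM=3
i=5 t=7 v=1: → [4,9); WM=4
i=6 t=4 v=3: → [4,9); WM=4
i=7 t=8 v=6: → [4,10); WM=5
i=8 t=6 v=5: → [4,10); WM=5

[1,3)=1 [4,10)=8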